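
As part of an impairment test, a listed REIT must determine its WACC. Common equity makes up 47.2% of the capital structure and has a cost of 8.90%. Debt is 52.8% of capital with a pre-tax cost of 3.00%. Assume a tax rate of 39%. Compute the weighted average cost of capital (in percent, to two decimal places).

5.17%

After-tax cost of debt = 3% × (1 − 39%) = 1.8300%.
WACC = 0.472 × 8.9000% + 0.528 × 1.8300% = 5.1670%.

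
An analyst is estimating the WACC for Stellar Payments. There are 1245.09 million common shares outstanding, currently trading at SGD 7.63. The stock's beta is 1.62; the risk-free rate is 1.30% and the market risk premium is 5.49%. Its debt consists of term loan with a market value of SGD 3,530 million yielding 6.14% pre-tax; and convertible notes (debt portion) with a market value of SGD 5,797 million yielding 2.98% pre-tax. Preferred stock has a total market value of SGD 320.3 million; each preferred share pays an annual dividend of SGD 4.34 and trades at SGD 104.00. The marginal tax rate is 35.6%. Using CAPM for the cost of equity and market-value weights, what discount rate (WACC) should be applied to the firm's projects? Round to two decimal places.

6.44%

Cost of equity via CAPM: Re = 1.3% + 1.62 × 5.49% = 10.1938%.
Cost of preferred: Rp = 4.34 / 104.0 = 4.1731%.
Market value of equity E = 7.63 × 1245.09m = 9500.0367m.
Total capital V = 9500.0367 + 320.3 + 3530 + 5797 = 19147.3367.
Equity: weight = 9500.0367/19147.3367 = 0.4962; cost = 10.1938%.
Preferred: weight = 320.3/19147.3367 = 0.0167; cost = 4.1731%.
Term loan: weight = 3530/19147.3367 = 0.1844; after-tax cost = 6.14% × (1 − 35.6%) = 3.9542%.
Convertible notes (debt portion): weight = 5797/19147.3367 = 0.3028; after-tax cost = 2.98% × (1 − 35.6%) = 1.9191%.
WACC = 0.4962 × 10.1938% + 0.0167 × 4.1731% + 0.1844 × 3.9542% + 0.3028 × 1.9191% = 6.4375%.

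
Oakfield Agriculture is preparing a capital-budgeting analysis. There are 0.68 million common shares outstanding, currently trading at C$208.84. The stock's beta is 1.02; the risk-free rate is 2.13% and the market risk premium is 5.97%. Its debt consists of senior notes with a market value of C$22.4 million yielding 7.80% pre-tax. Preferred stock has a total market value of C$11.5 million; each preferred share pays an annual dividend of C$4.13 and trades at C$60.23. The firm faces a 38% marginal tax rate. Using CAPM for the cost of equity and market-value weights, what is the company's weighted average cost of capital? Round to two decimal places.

Cost of equity via CAPM: Re = 2.13% + 1.02 × 5.97% = 8.2194%.
Cost of preferred: Rp = 4.13 / 60.23 = 6.8570%.
Market value of equity E = 208.84 × 0.68m = 142.0112m.
Total capital V = 142.0112 + 11.5 + 22.4 = 175.9112.
Equity: weight = 142.0112/175.9112 = 0.8073; cost = 8.2194%.
Preferred: weight = 11.5/175.9112 = 0.0654; cost = 6.857%.
Senior notes: weight = 22.4/175.9112 = 0.1273; after-tax cost = 7.8% × (1 − 38%) = 4.8360%.
WACC = 0.8073 × 8.2194% + 0.0654 × 6.8570% + 0.1273 × 4.8360% = 7.6995%.

7.70%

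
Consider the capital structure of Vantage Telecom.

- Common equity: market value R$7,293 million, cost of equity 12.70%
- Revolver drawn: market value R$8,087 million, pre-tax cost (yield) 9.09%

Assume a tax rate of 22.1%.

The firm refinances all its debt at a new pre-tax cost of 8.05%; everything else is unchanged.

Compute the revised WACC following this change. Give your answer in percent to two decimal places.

9.32%

After the change:
Total capital V = 7293 + 8087 = 15380.
Equity: weight = 7293/15380 = 0.4742; cost = 12.7%.
Revolver drawn: weight = 8087/15380 = 0.5258; after-tax cost = 8.05% × (1 − 22.1%) = 6.2710%.
WACC = 0.4742 × 12.7000% + 0.5258 × 6.2710% = 9.3195%.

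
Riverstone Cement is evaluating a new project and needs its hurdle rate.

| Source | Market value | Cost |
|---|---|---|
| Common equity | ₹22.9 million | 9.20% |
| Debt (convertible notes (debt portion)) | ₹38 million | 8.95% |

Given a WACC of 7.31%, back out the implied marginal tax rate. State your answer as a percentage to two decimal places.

Total capital V = 22.9 + 38 = 60.9.
Equity weight = 22.9/60.9 = 0.3760.
Convertible notes (debt portion) weight = 38/60.9 = 0.6240.
Equity contribution = 0.3760 × 9.2% = 3.4594%.
Debt contribution must be 7.31% − 3.4594% = 3.8506%.
0.6240 × 8.95% × (1 − T) = 3.8506%  ⇒  (1 − T) = 0.6895.
T = 31.0500%.

31.05%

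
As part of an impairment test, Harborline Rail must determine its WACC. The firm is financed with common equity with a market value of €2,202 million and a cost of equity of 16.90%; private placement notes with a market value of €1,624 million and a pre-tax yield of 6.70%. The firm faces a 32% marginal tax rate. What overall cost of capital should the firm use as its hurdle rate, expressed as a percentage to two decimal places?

Total capital V = 2202 + 1624 = 3826.
Equity: weight = 2202/3826 = 0.5755; cost = 16.9%.
Private placement notes: weight = 1624/3826 = 0.4245; after-tax cost = 6.7% × (1 − 32%) = 4.5560%.
WACC = 0.5755 × 16.9000% + 0.4245 × 4.5560% = 11.6604%.

11.66%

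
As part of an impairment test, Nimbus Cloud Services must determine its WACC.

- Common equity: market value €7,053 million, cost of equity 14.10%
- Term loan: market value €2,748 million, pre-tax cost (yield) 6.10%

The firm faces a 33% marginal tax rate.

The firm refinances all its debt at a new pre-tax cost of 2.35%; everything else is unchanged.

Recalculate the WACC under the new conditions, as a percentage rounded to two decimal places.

After the change:
Total capital V = 7053 + 2748 = 9801.
Equity: weight = 7053/9801 = 0.7196; cost = 14.1%.
Term loan: weight = 2748/9801 = 0.2804; after-tax cost = 2.35% × (1 − 33%) = 1.5745%.
WACC = 0.7196 × 14.1000% + 0.2804 × 1.5745% = 10.5881%.

10.59%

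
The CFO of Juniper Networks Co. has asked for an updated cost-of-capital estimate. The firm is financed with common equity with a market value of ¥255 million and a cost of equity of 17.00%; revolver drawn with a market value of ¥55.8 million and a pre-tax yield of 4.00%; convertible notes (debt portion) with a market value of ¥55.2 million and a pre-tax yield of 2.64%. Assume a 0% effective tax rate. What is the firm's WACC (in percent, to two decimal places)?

12.85%

Total capital V = 255 + 55.8 + 55.2 = 366.
Equity: weight = 255/366 = 0.6967; cost = 17%.
Revolver drawn: weight = 55.8/366 = 0.1525; after-tax cost = 4% × (1 − 0%) = 4.0000%.
Convertible notes (debt portion): weight = 55.2/366 = 0.1508; after-tax cost = 2.64% × (1 − 0%) = 2.6400%.
WACC = 0.6967 × 17.0000% + 0.1525 × 4.0000% + 0.1508 × 2.6400% = 12.8523%.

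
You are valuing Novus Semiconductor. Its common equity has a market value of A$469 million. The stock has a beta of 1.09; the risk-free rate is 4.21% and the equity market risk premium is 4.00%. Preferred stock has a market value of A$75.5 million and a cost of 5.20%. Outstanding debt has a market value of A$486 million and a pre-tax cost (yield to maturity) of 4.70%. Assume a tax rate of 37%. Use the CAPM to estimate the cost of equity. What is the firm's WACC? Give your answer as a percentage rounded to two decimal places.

Cost of equity via CAPM: Re = 4.21% + 1.09 × 4.0% = 8.5700%.
Total capital V = 469 + 75.5 + 486 = 1030.5.
Equity: weight = 469/1030.5 = 0.4551; cost = 8.57%.
Preferred: weight = 75.5/1030.5 = 0.0733; cost = 5.2%.
Debt: weight = 486/1030.5 = 0.4716; after-tax cost = 4.7% × (1 − 37%) = 2.9610%.
WACC = 0.4551 × 8.5700% + 0.0733 × 5.2000% + 0.4716 × 2.9610% = 5.6778%.

5.68%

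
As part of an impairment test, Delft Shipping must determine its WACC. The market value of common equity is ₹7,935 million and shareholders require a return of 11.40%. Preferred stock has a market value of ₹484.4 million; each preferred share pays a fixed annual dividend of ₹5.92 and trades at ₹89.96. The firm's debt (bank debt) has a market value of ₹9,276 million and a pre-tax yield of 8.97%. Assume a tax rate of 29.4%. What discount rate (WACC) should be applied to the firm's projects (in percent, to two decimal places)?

8.61%

Cost of preferred: Rp = 5.92 / 89.96 = 6.5807%.
Total capital V = 7935 + 484.4 + 9276 = 17695.4.
Equity: weight = 7935/17695.4 = 0.4484; cost = 11.4%.
Preferred: weight = 484.4/17695.4 = 0.0274; cost = 6.5807%.
Bank debt: weight = 9276/17695.4 = 0.5242; after-tax cost = 8.97% × (1 − 29.4%) = 6.3328%.
WACC = 0.4484 × 11.4000% + 0.0274 × 6.5807% + 0.5242 × 6.3328% = 8.6118%.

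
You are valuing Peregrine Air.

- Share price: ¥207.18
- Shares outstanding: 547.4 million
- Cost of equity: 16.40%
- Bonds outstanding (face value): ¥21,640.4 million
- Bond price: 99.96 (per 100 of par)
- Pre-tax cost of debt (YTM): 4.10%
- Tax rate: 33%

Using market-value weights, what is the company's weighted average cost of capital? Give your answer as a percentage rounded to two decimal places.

Market value of equity E = 207.18 × 547.4m = 113410.332m. Market value of debt D = 21640.4m × 99.96/100 = 21631.74384m.
Total capital V = 113410.332 + 21631.74384 = 135042.07584.
Equity: weight = 113410.332/135042.07584 = 0.8398; cost = 16.4%.
Bonds outstanding: weight = 21631.74384/135042.07584 = 0.1602; after-tax cost = 4.1% × (1 − 33%) = 2.7470%.
WACC = 0.8398 × 16.4000% + 0.1602 × 2.7470% = 14.2130%.

14.21%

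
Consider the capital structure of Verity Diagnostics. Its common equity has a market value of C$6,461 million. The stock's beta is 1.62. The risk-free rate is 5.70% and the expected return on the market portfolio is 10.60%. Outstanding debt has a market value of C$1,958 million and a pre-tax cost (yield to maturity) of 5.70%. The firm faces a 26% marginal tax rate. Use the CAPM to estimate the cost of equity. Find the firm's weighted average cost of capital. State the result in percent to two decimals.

11.45%

Market risk premium = 10.6% − 5.7% = 4.9%.
Cost of equity via CAPM: Re = 5.7% + 1.62 × 4.9% = 13.6380%.
Total capital V = 6461 + 1958 = 8419.
Equity: weight = 6461/8419 = 0.7674; cost = 13.638%.
Debt: weight = 1958/8419 = 0.2326; after-tax cost = 5.7% × (1 − 26%) = 4.2180%.
WACC = 0.7674 × 13.6380% + 0.2326 × 4.2180% = 11.4472%.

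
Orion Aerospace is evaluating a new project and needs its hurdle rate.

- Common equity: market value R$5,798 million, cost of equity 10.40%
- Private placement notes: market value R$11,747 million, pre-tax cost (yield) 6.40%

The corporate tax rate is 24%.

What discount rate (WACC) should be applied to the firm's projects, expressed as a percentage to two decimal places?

6.69%

Total capital V = 5798 + 11747 = 17545.
Equity: weight = 5798/17545 = 0.3305; cost = 10.4%.
Private placement notes: weight = 11747/17545 = 0.6695; after-tax cost = 6.4% × (1 − 24%) = 4.8640%.
WACC = 0.3305 × 10.4000% + 0.6695 × 4.8640% = 6.6935%.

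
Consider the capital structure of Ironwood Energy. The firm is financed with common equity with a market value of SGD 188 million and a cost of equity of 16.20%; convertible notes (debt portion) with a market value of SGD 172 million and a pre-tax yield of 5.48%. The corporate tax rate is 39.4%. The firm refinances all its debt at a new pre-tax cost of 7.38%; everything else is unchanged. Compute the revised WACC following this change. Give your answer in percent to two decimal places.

10.60%

After the change:
Total capital V = 188 + 172 = 360.
Equity: weight = 188/360 = 0.5222; cost = 16.2%.
Convertible notes (debt portion): weight = 172/360 = 0.4778; after-tax cost = 7.38% × (1 − 39.4%) = 4.4723%.
WACC = 0.5222 × 16.2000% + 0.4778 × 4.4723% = 10.5968%.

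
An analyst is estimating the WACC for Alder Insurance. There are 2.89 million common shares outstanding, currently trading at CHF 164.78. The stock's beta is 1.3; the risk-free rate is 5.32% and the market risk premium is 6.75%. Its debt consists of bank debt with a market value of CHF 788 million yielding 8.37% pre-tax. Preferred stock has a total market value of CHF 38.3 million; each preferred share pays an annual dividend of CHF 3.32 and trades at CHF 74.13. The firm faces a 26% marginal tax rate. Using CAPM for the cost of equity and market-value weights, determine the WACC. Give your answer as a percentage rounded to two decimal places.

9.03%

Cost of equity via CAPM: Re = 5.32% + 1.3 × 6.75% = 14.0950%.
Cost of preferred: Rp = 3.32 / 74.13 = 4.4786%.
Market value of equity E = 164.78 × 2.89m = 476.2142m.
Total capital V = 476.2142 + 38.3 + 788 = 1302.5142.
Equity: weight = 476.2142/1302.5142 = 0.3656; cost = 14.095%.
Preferred: weight = 38.3/1302.5142 = 0.0294; cost = 4.4786%.
Bank debt: weight = 788/1302.5142 = 0.6050; after-tax cost = 8.37% × (1 − 26%) = 6.1938%.
WACC = 0.3656 × 14.0950% + 0.0294 × 4.4786% + 0.6050 × 6.1938% = 9.0321%.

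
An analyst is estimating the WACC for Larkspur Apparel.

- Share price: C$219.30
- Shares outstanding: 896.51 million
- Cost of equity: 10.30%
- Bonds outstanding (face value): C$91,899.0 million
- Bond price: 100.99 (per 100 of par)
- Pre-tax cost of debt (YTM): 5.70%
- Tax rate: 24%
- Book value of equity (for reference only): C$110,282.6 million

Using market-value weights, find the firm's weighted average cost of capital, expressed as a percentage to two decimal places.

8.39%

Market value of equity E = 219.3 × 896.51m = 196604.643m. Market value of debt D = 91899m × 100.99/100 = 92808.8001m.
Total capital V = 196604.643 + 92808.8001 = 289413.4431.
Equity: weight = 196604.643/289413.4431 = 0.6793; cost = 10.3%.
Bonds outstanding: weight = 92808.8001/289413.4431 = 0.3207; after-tax cost = 5.7% × (1 − 24%) = 4.3320%.
WACC = 0.6793 × 10.3000% + 0.3207 × 4.3320% = 8.3862%.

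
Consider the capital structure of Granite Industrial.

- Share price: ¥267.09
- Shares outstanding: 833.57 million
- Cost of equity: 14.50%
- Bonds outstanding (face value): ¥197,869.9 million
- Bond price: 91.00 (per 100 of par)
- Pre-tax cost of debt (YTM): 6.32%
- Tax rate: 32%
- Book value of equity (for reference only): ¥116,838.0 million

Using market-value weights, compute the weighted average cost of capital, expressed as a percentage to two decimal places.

9.94%

Market value of equity E = 267.09 × 833.57m = 222638.2113m. Market value of debt D = 197869.9m × 91.0/100 = 180061.609m.
Total capital V = 222638.2113 + 180061.609 = 402699.8203.
Equity: weight = 222638.2113/402699.8203 = 0.5529; cost = 14.5%.
Bonds outstanding: weight = 180061.609/402699.8203 = 0.4471; after-tax cost = 6.32% × (1 − 32%) = 4.2976%.
WACC = 0.5529 × 14.5000% + 0.4471 × 4.2976% = 9.9381%.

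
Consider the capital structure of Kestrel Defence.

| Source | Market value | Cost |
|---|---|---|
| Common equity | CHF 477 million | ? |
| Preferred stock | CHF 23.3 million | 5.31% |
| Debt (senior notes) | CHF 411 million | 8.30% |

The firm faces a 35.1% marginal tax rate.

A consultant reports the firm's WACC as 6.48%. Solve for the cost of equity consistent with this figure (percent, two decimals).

7.48%

Total capital V = 477 + 23.3 + 411 = 911.3.
Equity weight = 477/911.3 = 0.5234.
Preferred weight = 23.3/911.3 = 0.0256.
Senior notes weight = 411/911.3 = 0.4510.
Debt contribution = 0.4510 × 8.3% × (1 − 35.1%) = 2.4294%.
Preferred contribution = 0.0256 × 5.31% = 0.1358%.
Required equity contribution = 6.48% − 2.5652% = 3.9148%.
Re = 3.9148% / 0.5234 = 7.4792%.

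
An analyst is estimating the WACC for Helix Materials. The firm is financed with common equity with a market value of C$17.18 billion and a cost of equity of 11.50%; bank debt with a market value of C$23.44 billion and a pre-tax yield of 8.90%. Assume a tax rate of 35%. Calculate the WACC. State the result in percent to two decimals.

8.20%

Total capital V = 17.18 + 23.44 = 40.62.
Equity: weight = 17.18/40.62 = 0.4229; cost = 11.5%.
Bank debt: weight = 23.44/40.62 = 0.5771; after-tax cost = 8.9% × (1 − 35%) = 5.7850%.
WACC = 0.4229 × 11.5000% + 0.5771 × 5.7850% = 8.2021%.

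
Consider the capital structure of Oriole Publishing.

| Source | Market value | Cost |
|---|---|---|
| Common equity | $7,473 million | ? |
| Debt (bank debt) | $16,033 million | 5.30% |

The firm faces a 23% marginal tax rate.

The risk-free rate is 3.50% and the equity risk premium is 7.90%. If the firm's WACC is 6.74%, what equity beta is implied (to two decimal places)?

Total capital V = 7473 + 16033 = 23506.
Equity weight = 7473/23506 = 0.3179.
Bank debt weight = 16033/23506 = 0.6821.
Debt contribution = 0.6821 × 5.3% × (1 − 23%) = 2.7836%.
Required equity contribution = 6.74% − 2.7836% = 3.9564%  ⇒  Re = 12.4448%.
CAPM: 12.4448% = 3.5% + β × 7.9%  ⇒  β = 1.1322.

1.13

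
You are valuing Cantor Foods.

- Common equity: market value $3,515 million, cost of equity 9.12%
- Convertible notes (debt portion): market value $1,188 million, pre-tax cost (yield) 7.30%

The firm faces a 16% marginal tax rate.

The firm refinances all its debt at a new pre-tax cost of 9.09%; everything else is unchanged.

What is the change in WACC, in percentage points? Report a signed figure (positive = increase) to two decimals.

+0.38 pp

Current WACC:
Total capital V = 3515 + 1188 = 4703.
Equity: weight = 3515/4703 = 0.7474; cost = 9.12%.
Convertible notes (debt portion): weight = 1188/4703 = 0.2526; after-tax cost = 7.3% × (1 − 16%) = 6.1320%.
WACC = 0.7474 × 9.1200% + 0.2526 × 6.1320% = 8.3652%.
After the change:
Total capital V = 3515 + 1188 = 4703.
Equity: weight = 3515/4703 = 0.7474; cost = 9.12%.
Convertible notes (debt portion): weight = 1188/4703 = 0.2526; after-tax cost = 9.09% × (1 − 16%) = 7.6356%.
WACC = 0.7474 × 9.1200% + 0.2526 × 7.6356% = 8.7450%.
Change in WACC = 8.7450% − 8.3652% = 0.3798 pp.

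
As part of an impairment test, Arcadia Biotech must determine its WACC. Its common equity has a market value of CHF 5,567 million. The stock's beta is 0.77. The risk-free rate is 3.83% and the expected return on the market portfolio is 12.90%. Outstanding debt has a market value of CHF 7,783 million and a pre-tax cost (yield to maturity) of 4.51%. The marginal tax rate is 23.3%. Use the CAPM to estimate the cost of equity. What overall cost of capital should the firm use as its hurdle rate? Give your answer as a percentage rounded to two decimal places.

6.53%

Market risk premium = 12.9% − 3.83% = 9.07%.
Cost of equity via CAPM: Re = 3.83% + 0.77 × 9.07% = 10.8139%.
Total capital V = 5567 + 7783 = 13350.
Equity: weight = 5567/13350 = 0.4170; cost = 10.8139%.
Debt: weight = 7783/13350 = 0.5830; after-tax cost = 4.51% × (1 − 23.3%) = 3.4592%.
WACC = 0.4170 × 10.8139% + 0.5830 × 3.4592% = 6.5261%.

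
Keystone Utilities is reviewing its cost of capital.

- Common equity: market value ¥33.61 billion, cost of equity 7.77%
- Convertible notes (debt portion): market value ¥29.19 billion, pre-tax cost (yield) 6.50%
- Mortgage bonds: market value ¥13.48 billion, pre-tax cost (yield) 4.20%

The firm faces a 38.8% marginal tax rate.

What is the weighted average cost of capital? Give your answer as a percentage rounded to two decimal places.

Total capital V = 33.61 + 29.19 + 13.48 = 76.28.
Equity: weight = 33.61/76.28 = 0.4406; cost = 7.77%.
Convertible notes (debt portion): weight = 29.19/76.28 = 0.3827; after-tax cost = 6.5% × (1 − 38.8%) = 3.9780%.
Mortgage bonds: weight = 13.48/76.28 = 0.1767; after-tax cost = 4.2% × (1 − 38.8%) = 2.5704%.
WACC = 0.4406 × 7.7700% + 0.3827 × 3.9780% + 0.1767 × 2.5704% = 5.4001%.

5.40%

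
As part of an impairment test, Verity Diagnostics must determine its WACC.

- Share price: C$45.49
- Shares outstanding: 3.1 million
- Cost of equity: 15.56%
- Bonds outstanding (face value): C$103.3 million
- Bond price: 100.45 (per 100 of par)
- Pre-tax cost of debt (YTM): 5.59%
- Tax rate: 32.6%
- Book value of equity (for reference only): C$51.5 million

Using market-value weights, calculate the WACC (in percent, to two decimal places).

Market value of equity E = 45.49 × 3.1m = 141.019m. Market value of debt D = 103.3m × 100.45/100 = 103.76485m.
Total capital V = 141.019 + 103.76485 = 244.78385.
Equity: weight = 141.019/244.78385 = 0.5761; cost = 15.56%.
Bonds outstanding: weight = 103.76485/244.78385 = 0.4239; after-tax cost = 5.59% × (1 − 32.6%) = 3.7677%.
WACC = 0.5761 × 15.5600% + 0.4239 × 3.7677% = 10.5612%.

10.56%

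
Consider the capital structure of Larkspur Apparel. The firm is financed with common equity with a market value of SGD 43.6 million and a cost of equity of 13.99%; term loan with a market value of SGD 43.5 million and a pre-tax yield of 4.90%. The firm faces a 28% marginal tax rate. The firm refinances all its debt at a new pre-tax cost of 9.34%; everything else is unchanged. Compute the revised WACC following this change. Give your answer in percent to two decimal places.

After the change:
Total capital V = 43.6 + 43.5 = 87.1.
Equity: weight = 43.6/87.1 = 0.5006; cost = 13.99%.
Term loan: weight = 43.5/87.1 = 0.4994; after-tax cost = 9.34% × (1 − 28%) = 6.7248%.
WACC = 0.5006 × 13.9900% + 0.4994 × 6.7248% = 10.3616%.

10.36%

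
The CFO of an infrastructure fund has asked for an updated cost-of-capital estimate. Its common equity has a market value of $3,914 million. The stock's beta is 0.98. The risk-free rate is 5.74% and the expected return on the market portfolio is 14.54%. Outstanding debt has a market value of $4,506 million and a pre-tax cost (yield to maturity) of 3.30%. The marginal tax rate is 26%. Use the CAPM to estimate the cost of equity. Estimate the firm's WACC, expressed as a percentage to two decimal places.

Market risk premium = 14.54% − 5.74% = 8.8%.
Cost of equity via CAPM: Re = 5.74% + 0.98 × 8.8% = 14.3640%.
Total capital V = 3914 + 4506 = 8420.
Equity: weight = 3914/8420 = 0.4648; cost = 14.364%.
Debt: weight = 4506/8420 = 0.5352; after-tax cost = 3.3% × (1 − 26%) = 2.4420%.
WACC = 0.4648 × 14.3640% + 0.5352 × 2.4420% = 7.9839%.

7.98%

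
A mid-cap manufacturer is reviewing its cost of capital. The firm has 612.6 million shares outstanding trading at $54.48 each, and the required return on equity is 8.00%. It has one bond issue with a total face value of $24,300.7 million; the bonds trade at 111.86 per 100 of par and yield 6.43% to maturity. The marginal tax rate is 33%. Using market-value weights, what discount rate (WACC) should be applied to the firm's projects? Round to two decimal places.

Market value of equity E = 54.48 × 612.6m = 33374.448m. Market value of debt D = 24300.7m × 111.86/100 = 27182.76302m.
Total capital V = 33374.448 + 27182.76302 = 60557.21102.
Equity: weight = 33374.448/60557.21102 = 0.5511; cost = 8%.
Bonds outstanding: weight = 27182.76302/60557.21102 = 0.4489; after-tax cost = 6.43% × (1 − 33%) = 4.3081%.
WACC = 0.5511 × 8.0000% + 0.4489 × 4.3081% = 6.3428%.

6.34%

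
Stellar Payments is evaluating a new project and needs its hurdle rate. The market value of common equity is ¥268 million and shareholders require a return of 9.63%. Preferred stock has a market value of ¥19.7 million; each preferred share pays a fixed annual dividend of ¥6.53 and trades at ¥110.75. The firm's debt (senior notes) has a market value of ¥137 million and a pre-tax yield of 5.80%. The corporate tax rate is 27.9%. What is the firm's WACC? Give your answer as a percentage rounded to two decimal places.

7.70%

Cost of preferred: Rp = 6.53 / 110.75 = 5.8962%.
Total capital V = 268 + 19.7 + 137 = 424.7.
Equity: weight = 268/424.7 = 0.6310; cost = 9.63%.
Preferred: weight = 19.7/424.7 = 0.0464; cost = 5.8962%.
Senior notes: weight = 137/424.7 = 0.3226; after-tax cost = 5.8% × (1 − 27.9%) = 4.1818%.
WACC = 0.6310 × 9.6300% + 0.0464 × 5.8962% + 0.3226 × 4.1818% = 7.6993%.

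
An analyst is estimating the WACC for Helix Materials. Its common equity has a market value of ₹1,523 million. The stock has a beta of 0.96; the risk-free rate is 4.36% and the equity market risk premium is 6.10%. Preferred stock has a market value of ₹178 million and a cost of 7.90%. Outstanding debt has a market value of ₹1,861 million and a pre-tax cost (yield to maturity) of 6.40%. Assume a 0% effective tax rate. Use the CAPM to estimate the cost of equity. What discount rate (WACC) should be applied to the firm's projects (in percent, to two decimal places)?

8.11%

Cost of equity via CAPM: Re = 4.36% + 0.96 × 6.1% = 10.2160%.
Total capital V = 1523 + 178 + 1861 = 3562.
Equity: weight = 1523/3562 = 0.4276; cost = 10.216%.
Preferred: weight = 178/3562 = 0.0500; cost = 7.9%.
Debt: weight = 1861/3562 = 0.5225; after-tax cost = 6.4% × (1 − 0%) = 6.4000%.
WACC = 0.4276 × 10.2160% + 0.0500 × 7.9000% + 0.5225 × 6.4000% = 8.1066%.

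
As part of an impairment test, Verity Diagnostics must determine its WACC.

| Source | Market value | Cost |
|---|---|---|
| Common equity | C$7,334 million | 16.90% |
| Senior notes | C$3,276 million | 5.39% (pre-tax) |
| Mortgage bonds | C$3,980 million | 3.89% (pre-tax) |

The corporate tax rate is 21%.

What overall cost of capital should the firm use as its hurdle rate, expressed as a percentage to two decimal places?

10.29%

Total capital V = 7334 + 3276 + 3980 = 14590.
Equity: weight = 7334/14590 = 0.5027; cost = 16.9%.
Senior notes: weight = 3276/14590 = 0.2245; after-tax cost = 5.39% × (1 − 21%) = 4.2581%.
Mortgage bonds: weight = 3980/14590 = 0.2728; after-tax cost = 3.89% × (1 − 21%) = 3.0731%.
WACC = 0.5027 × 16.9000% + 0.2245 × 4.2581% + 0.2728 × 3.0731% = 10.2896%.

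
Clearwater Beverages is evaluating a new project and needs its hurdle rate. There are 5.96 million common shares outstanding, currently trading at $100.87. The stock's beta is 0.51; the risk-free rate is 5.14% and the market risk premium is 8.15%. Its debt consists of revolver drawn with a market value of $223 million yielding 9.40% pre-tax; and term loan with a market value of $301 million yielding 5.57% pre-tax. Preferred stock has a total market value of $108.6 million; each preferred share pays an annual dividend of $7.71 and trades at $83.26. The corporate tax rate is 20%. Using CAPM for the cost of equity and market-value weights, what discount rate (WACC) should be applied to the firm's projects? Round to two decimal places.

7.79%

Cost of equity via CAPM: Re = 5.14% + 0.51 × 8.15% = 9.2965%.
Cost of preferred: Rp = 7.71 / 83.26 = 9.2601%.
Market value of equity E = 100.87 × 5.96m = 601.1852m.
Total capital V = 601.1852 + 108.6 + 223 + 301 = 1233.7852.
Equity: weight = 601.1852/1233.7852 = 0.4873; cost = 9.2965%.
Preferred: weight = 108.6/1233.7852 = 0.0880; cost = 9.2601%.
Revolver drawn: weight = 223/1233.7852 = 0.1807; after-tax cost = 9.4% × (1 − 20%) = 7.5200%.
Term loan: weight = 301/1233.7852 = 0.2440; after-tax cost = 5.57% × (1 − 20%) = 4.4560%.
WACC = 0.4873 × 9.2965% + 0.0880 × 9.2601% + 0.1807 × 7.5200% + 0.2440 × 4.4560% = 7.7913%.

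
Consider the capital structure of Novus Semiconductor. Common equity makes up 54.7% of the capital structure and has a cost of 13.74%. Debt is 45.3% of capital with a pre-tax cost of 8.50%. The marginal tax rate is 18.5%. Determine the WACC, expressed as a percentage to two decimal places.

10.65%

After-tax cost of debt = 8.5% × (1 − 18.5%) = 6.9275%.
WACC = 0.547 × 13.7400% + 0.453 × 6.9275% = 10.6539%.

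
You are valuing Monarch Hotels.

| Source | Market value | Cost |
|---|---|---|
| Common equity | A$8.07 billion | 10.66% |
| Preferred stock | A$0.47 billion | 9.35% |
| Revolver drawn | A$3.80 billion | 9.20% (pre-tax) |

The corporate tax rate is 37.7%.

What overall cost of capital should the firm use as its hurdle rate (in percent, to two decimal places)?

Total capital V = 8.07 + 0.47 + 3.8 = 12.34.
Equity: weight = 8.07/12.34 = 0.6540; cost = 10.66%.
Preferred: weight = 0.47/12.34 = 0.0381; cost = 9.35%.
Revolver drawn: weight = 3.8/12.34 = 0.3079; after-tax cost = 9.2% × (1 − 37.7%) = 5.7316%.
WACC = 0.6540 × 10.6600% + 0.0381 × 9.3500% + 0.3079 × 5.7316% = 9.0924%.

9.09%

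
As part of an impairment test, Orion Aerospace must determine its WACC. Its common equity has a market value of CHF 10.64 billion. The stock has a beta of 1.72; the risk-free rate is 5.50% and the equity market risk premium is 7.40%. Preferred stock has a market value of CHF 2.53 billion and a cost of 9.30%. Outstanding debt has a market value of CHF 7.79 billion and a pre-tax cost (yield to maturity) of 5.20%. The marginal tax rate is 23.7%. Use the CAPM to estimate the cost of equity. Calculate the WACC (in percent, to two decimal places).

Cost of equity via CAPM: Re = 5.5% + 1.72 × 7.4% = 18.2280%.
Total capital V = 10.64 + 2.53 + 7.79 = 20.96.
Equity: weight = 10.64/20.96 = 0.5076; cost = 18.228%.
Preferred: weight = 2.53/20.96 = 0.1207; cost = 9.3%.
Debt: weight = 7.79/20.96 = 0.3717; after-tax cost = 5.2% × (1 − 23.7%) = 3.9676%.
WACC = 0.5076 × 18.2280% + 0.1207 × 9.3000% + 0.3717 × 3.9676% = 11.8503%.

11.85%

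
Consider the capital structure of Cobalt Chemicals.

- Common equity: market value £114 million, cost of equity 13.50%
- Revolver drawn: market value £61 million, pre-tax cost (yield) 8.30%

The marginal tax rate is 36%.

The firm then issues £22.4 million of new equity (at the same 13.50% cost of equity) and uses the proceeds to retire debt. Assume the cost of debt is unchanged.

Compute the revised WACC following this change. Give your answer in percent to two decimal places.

11.69%

After the change:
Total capital V = 136.4 + 38.6 = 175.
Equity: weight = 136.4/175 = 0.7794; cost = 13.5%.
Revolver drawn: weight = 38.6/175 = 0.2206; after-tax cost = 8.3% × (1 − 36%) = 5.3120%.
WACC = 0.7794 × 13.5000% + 0.2206 × 5.3120% = 11.6940%.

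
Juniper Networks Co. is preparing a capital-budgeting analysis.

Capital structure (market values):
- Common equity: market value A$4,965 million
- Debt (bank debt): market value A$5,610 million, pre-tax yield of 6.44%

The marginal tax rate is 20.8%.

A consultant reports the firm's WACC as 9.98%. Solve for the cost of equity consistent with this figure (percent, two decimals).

Total capital V = 4965 + 5610 = 10575.
Equity weight = 4965/10575 = 0.4695.
Bank debt weight = 5610/10575 = 0.5305.
Debt contribution = 0.5305 × 6.44% × (1 − 20.8%) = 2.7058%.
Required equity contribution = 9.98% − 2.7058% = 7.2742%.
Re = 7.2742% / 0.4695 = 15.4934%.

15.49%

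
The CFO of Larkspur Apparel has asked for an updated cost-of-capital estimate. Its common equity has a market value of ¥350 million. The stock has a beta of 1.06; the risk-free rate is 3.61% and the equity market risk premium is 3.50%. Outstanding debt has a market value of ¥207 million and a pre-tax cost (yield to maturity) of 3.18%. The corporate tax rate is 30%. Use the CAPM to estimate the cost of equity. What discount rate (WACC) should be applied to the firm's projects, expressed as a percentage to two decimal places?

Cost of equity via CAPM: Re = 3.61% + 1.06 × 3.5% = 7.3200%.
Total capital V = 350 + 207 = 557.
Equity: weight = 350/557 = 0.6284; cost = 7.32%.
Debt: weight = 207/557 = 0.3716; after-tax cost = 3.18% × (1 − 30%) = 2.2260%.
WACC = 0.6284 × 7.3200% + 0.3716 × 2.2260% = 5.4269%.

5.43%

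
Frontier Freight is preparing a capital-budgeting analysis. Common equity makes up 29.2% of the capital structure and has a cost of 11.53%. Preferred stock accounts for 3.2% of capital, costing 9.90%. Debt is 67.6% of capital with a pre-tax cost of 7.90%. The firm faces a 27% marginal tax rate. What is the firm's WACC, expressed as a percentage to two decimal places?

7.58%

After-tax cost of debt = 7.9% × (1 − 27%) = 5.7670%.
WACC = 0.292 × 11.5300% + 0.032 × 9.9000% + 0.676 × 5.7670% = 7.5821%.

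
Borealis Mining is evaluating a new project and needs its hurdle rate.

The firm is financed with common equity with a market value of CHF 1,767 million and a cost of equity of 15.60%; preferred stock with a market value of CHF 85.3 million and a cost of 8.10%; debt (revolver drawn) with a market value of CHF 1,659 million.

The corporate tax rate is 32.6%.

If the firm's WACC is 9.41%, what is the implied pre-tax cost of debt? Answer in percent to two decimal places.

Total capital V = 1767 + 85.3 + 1659 = 3511.3.
Equity weight = 1767/3511.3 = 0.5032.
Preferred weight = 85.3/3511.3 = 0.0243.
Revolver drawn weight = 1659/3511.3 = 0.4725.
Equity contribution = 0.5032 × 15.6% = 7.8504%.
Preferred contribution = 0.0243 × 8.1% = 0.1968%.
Remaining for debt = 9.41% − 8.0472% = 1.3628%.
Rd × (1 − 32.6%) × 0.4725 = 1.3628%  ⇒  Rd = 4.2795%.

4.28%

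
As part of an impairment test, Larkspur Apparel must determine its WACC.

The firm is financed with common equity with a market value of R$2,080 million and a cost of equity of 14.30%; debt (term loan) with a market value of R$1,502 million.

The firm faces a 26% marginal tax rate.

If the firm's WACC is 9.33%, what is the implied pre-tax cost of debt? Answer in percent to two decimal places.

3.31%

Total capital V = 2080 + 1502 = 3582.
Equity weight = 2080/3582 = 0.5807.
Term loan weight = 1502/3582 = 0.4193.
Equity contribution = 0.5807 × 14.3% = 8.3037%.
Remaining for debt = 9.33% − 8.3037% = 1.0263%.
Rd × (1 − 26%) × 0.4193 = 1.0263%  ⇒  Rd = 3.3074%.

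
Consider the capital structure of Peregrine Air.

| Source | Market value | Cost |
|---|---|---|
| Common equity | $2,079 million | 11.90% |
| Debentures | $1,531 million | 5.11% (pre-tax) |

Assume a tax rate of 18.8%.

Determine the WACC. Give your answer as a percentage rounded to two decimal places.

8.61%

Total capital V = 2079 + 1531 = 3610.
Equity: weight = 2079/3610 = 0.5759; cost = 11.9%.
Debentures: weight = 1531/3610 = 0.4241; after-tax cost = 5.11% × (1 − 18.8%) = 4.1493%.
WACC = 0.5759 × 11.9000% + 0.4241 × 4.1493% = 8.6129%.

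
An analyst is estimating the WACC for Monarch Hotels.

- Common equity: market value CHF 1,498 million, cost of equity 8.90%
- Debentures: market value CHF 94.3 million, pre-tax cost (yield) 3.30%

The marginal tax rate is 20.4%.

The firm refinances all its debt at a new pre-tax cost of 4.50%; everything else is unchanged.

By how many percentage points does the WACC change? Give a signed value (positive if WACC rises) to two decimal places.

Current WACC:
Total capital V = 1498 + 94.3 = 1592.3.
Equity: weight = 1498/1592.3 = 0.9408; cost = 8.9%.
Debentures: weight = 94.3/1592.3 = 0.0592; after-tax cost = 3.3% × (1 − 20.4%) = 2.6268%.
WACC = 0.9408 × 8.9000% + 0.0592 × 2.6268% = 8.5285%.
After the change:
Total capital V = 1498 + 94.3 = 1592.3.
Equity: weight = 1498/1592.3 = 0.9408; cost = 8.9%.
Debentures: weight = 94.3/1592.3 = 0.0592; after-tax cost = 4.5% × (1 − 20.4%) = 3.5820%.
WACC = 0.9408 × 8.9000% + 0.0592 × 3.5820% = 8.5851%.
Change in WACC = 8.5851% − 8.5285% = 0.0566 pp.

+0.06 pp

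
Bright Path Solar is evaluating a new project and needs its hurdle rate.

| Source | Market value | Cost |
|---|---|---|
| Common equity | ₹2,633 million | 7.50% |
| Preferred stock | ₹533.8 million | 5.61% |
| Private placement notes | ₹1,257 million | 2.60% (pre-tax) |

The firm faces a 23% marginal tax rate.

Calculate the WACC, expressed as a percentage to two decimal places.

Total capital V = 2633 + 533.8 + 1257 = 4423.8.
Equity: weight = 2633/4423.8 = 0.5952; cost = 7.5%.
Preferred: weight = 533.8/4423.8 = 0.1207; cost = 5.61%.
Private placement notes: weight = 1257/4423.8 = 0.2841; after-tax cost = 2.6% × (1 − 23%) = 2.0020%.
WACC = 0.5952 × 7.5000% + 0.1207 × 5.6100% + 0.2841 × 2.0020% = 5.7097%.

5.71%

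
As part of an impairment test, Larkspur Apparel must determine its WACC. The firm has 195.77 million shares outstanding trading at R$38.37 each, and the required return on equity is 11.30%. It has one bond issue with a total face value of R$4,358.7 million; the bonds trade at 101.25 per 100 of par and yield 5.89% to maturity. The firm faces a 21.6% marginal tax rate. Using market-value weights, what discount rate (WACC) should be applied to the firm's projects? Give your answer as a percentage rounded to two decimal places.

Market value of equity E = 38.37 × 195.77m = 7511.6949m. Market value of debt D = 4358.7m × 101.25/100 = 4413.18375m.
Total capital V = 7511.6949 + 4413.18375 = 11924.87865.
Equity: weight = 7511.6949/11924.87865 = 0.6299; cost = 11.3%.
Bonds outstanding: weight = 4413.18375/11924.87865 = 0.3701; after-tax cost = 5.89% × (1 − 21.6%) = 4.6178%.
WACC = 0.6299 × 11.3000% + 0.3701 × 4.6178% = 8.8270%.

8.83%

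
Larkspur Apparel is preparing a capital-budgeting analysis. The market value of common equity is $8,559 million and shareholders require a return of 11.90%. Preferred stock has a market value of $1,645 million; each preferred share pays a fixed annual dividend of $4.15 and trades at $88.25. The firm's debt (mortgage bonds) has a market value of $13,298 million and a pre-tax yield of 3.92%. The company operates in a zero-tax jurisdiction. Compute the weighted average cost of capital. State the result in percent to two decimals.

Cost of preferred: Rp = 4.15 / 88.25 = 4.7025%.
Total capital V = 8559 + 1645 + 13298 = 23502.
Equity: weight = 8559/23502 = 0.3642; cost = 11.9%.
Preferred: weight = 1645/23502 = 0.0700; cost = 4.7025%.
Mortgage bonds: weight = 13298/23502 = 0.5658; after-tax cost = 3.92% × (1 − 0%) = 3.9200%.
WACC = 0.3642 × 11.9000% + 0.0700 × 4.7025% + 0.5658 × 3.9200% = 6.8809%.

6.88%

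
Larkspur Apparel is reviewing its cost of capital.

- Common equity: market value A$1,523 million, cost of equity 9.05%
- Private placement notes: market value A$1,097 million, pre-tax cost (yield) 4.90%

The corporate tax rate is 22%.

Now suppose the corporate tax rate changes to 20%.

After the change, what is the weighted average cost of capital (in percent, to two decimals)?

6.90%

After the change:
Total capital V = 1523 + 1097 = 2620.
Equity: weight = 1523/2620 = 0.5813; cost = 9.05%.
Private placement notes: weight = 1097/2620 = 0.4187; after-tax cost = 4.9% × (1 − 20%) = 3.9200%.
WACC = 0.5813 × 9.0500% + 0.4187 × 3.9200% = 6.9021%.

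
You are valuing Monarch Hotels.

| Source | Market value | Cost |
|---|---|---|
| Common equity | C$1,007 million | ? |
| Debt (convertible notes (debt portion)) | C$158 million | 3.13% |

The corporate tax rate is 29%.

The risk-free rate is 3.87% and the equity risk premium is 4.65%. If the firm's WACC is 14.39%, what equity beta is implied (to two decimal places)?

Total capital V = 1007 + 158 = 1165.
Equity weight = 1007/1165 = 0.8644.
Convertible notes (debt portion) weight = 158/1165 = 0.1356.
Debt contribution = 0.1356 × 3.13% × (1 − 29%) = 0.3014%.
Required equity contribution = 14.39% − 0.3014% = 14.0886%  ⇒  Re = 16.2991%.
CAPM: 16.2991% = 3.87% + β × 4.65%  ⇒  β = 2.6729.

2.67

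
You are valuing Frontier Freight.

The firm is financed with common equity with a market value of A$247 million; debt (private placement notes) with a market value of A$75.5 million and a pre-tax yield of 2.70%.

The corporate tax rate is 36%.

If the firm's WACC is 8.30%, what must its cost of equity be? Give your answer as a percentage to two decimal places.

10.31%

Total capital V = 247 + 75.5 = 322.5.
Equity weight = 247/322.5 = 0.7659.
Private placement notes weight = 75.5/322.5 = 0.2341.
Debt contribution = 0.2341 × 2.7% × (1 − 36%) = 0.4045%.
Required equity contribution = 8.3% − 0.4045% = 7.8955%.
Re = 7.8955% / 0.7659 = 10.3089%.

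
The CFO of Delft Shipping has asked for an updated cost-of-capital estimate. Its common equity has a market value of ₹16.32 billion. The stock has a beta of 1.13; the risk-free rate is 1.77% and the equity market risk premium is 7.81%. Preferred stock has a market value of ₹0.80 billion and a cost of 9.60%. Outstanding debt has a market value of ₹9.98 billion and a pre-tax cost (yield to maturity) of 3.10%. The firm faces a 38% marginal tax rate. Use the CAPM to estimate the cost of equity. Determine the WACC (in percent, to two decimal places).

7.37%

Cost of equity via CAPM: Re = 1.77% + 1.13 × 7.81% = 10.5953%.
Total capital V = 16.32 + 0.8 + 9.98 = 27.1.
Equity: weight = 16.32/27.1 = 0.6022; cost = 10.5953%.
Preferred: weight = 0.8/27.1 = 0.0295; cost = 9.6%.
Debt: weight = 9.98/27.1 = 0.3683; after-tax cost = 3.1% × (1 − 38%) = 1.9220%.
WACC = 0.6022 × 10.5953% + 0.0295 × 9.6000% + 0.3683 × 1.9220% = 7.3718%.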